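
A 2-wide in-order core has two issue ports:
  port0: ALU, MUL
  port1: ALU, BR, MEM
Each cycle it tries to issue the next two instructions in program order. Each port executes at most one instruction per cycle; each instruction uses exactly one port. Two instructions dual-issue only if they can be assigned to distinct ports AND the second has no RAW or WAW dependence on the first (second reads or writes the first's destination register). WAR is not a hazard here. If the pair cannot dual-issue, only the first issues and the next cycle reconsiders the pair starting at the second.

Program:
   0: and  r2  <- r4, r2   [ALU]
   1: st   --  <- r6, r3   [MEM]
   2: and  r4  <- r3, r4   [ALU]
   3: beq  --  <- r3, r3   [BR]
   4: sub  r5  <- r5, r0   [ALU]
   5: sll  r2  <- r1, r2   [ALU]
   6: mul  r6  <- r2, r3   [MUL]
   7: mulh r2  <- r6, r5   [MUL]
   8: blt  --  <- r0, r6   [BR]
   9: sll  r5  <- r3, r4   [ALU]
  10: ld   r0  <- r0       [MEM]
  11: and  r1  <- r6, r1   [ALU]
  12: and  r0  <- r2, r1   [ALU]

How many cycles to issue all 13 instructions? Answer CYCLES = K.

0. and st @i0&i1  | pair
1. and beq @i2&i3  | pair
2. sub sll @i4&i5  | pair
3. mul @i6  | no-port MUL/MUL
4. mulh blt @i7&i8  | pair
5. sll ld @i9&i10  | pair
6. and @i11  | RAW r1
7. and @i12  | tail

CYCLES = 8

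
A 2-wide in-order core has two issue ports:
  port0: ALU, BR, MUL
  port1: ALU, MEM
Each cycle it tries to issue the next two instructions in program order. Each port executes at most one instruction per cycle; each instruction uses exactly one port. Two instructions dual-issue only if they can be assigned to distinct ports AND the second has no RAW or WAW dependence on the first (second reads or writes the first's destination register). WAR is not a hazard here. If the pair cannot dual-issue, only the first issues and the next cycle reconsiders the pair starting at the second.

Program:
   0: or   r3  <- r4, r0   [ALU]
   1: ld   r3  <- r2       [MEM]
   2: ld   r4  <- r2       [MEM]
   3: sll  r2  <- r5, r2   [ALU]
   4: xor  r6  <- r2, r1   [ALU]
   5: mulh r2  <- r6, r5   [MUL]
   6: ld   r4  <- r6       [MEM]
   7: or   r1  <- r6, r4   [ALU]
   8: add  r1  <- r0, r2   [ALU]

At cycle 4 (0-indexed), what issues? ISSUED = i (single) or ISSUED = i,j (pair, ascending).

ISSUED = 5,6

0. or.ALU @i0  | WAW r3
1. ld.MEM @i1  | no-port MEM/MEM
2. ld.MEM+sll.ALU @i2,i3  | pair
3. xor.ALU @i4  | RAW r6
4. mulh.MUL+ld.MEM @i5,i6  | pair
5. or.ALU @i7  | WAW r1
6. add.ALU @i8  | tail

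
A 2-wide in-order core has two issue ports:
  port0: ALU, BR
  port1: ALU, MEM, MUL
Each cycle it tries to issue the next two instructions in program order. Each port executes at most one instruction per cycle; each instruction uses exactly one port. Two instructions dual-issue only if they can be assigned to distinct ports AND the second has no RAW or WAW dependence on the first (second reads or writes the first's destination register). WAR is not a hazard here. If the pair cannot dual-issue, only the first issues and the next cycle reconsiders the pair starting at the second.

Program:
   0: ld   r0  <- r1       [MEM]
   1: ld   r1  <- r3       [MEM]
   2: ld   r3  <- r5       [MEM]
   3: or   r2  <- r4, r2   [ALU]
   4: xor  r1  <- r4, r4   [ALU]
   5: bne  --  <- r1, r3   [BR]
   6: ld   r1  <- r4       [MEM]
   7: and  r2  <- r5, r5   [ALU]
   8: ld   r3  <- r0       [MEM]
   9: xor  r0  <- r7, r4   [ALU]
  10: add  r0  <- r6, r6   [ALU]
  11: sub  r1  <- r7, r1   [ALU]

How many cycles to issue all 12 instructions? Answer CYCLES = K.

CYCLES = 8

t=0 i0:ld ; no-port MEM/MEM
t=1 i1:ld ; no-port MEM/MEM
t=2 i2+i3:ld+or ; dual
t=3 i4:xor ; RAW r1
t=4 i5+i6:bne+ld ; dual
t=5 i7+i8:and+ld ; dual
t=6 i9:xor ; WAW r0
t=7 i10+i11:add+sub ; dual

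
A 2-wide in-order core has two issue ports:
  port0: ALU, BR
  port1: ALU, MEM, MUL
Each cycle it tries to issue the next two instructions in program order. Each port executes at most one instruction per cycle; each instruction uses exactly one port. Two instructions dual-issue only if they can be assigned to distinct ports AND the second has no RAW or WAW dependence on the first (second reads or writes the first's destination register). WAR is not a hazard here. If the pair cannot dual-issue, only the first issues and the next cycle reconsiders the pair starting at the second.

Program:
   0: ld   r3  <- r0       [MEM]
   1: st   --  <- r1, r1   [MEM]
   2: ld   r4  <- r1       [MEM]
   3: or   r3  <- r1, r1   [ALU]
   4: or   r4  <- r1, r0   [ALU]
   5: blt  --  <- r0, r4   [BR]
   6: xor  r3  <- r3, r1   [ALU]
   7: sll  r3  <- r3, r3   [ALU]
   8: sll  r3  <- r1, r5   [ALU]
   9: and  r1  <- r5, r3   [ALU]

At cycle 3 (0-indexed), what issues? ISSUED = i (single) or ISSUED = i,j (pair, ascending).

ISSUED = 4

#0 head=0: ld i0 no-port MEM/MEM
#1 head=1: st i1 no-port MEM/MEM
#2 head=2: ld;or i2/i3 2-wide
#3 head=4: or i4 RAW r4
#4 head=5: blt;xor i5/i6 2-wide
#5 head=7: sll i7 WAW r3
#6 head=8: sll i8 RAW r3
#7 head=9: and i9 tail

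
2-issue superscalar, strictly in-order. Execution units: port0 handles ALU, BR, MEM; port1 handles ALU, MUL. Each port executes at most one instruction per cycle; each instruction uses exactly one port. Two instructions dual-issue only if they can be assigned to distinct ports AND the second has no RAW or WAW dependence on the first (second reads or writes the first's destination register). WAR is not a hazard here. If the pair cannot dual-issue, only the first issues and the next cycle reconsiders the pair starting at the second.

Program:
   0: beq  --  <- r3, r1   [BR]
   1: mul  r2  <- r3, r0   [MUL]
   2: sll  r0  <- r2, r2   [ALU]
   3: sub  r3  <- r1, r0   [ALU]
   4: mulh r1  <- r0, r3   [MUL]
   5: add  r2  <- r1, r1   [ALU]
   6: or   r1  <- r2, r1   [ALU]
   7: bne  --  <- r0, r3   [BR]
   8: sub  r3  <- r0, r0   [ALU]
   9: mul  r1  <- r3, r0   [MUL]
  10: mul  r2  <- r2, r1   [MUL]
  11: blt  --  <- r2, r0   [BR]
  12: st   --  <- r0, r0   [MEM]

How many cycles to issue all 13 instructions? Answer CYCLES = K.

  cy0 -> i0&i1 (beq;mul) 2-wide
  cy1 -> i2 (sll) RAW r0
  cy2 -> i3 (sub) RAW r3
  cy3 -> i4 (mulh) RAW r1
  cy4 -> i5 (add) RAW r2
  cy5 -> i6&i7 (or;bne) 2-wide
  cy6 -> i8 (sub) RAW r3
  cy7 -> i9 (mul) no-port MUL/MUL
  cy8 -> i10 (mul) RAW r2
  cy9 -> i11 (blt) no-port BR/MEM
  cy10 -> i12 (st) tail

CYCLES = 11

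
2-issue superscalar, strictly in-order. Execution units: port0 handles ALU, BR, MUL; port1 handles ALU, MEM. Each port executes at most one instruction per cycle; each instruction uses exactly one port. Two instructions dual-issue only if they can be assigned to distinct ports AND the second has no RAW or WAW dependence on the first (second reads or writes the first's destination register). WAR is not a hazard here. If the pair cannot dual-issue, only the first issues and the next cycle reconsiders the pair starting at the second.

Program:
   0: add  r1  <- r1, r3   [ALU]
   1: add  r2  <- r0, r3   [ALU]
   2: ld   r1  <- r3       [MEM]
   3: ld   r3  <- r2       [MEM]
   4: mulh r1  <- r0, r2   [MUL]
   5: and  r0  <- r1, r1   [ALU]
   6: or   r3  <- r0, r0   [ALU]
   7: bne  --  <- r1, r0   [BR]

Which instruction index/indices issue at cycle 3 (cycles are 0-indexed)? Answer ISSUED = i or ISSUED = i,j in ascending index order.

0. add.ALU;add.ALU @i0/i1  | pair
1. ld.MEM @i2  | no-port MEM/MEM
2. ld.MEM;mulh.MUL @i3/i4  | pair
3. and.ALU @i5  | RAW r0
4. or.ALU;bne.BR @i6/i7  | pair

ISSUED = 5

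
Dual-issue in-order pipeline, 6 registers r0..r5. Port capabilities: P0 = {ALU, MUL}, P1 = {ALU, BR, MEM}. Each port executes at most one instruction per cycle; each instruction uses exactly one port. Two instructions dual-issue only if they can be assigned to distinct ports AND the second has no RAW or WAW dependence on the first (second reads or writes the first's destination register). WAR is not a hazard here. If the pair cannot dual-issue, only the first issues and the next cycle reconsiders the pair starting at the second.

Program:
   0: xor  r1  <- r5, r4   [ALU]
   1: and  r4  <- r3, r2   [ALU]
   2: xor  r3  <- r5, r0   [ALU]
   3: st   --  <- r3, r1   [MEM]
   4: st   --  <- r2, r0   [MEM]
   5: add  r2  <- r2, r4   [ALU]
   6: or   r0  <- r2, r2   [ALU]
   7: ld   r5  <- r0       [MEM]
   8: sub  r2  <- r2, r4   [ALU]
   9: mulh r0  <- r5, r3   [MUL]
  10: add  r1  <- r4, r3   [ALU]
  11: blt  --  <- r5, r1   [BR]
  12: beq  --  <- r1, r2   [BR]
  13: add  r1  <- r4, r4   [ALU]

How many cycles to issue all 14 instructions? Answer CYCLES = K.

CYCLES = 9

[0] i0&i1  xor/and  -- 2-wide
[1] i2  xor  -- RAW r3
[2] i3  st  -- no-port MEM/MEM
[3] i4&i5  st/add  -- 2-wide
[4] i6  or  -- RAW r0
[5] i7&i8  ld/sub  -- 2-wide
[6] i9&i10  mulh/add  -- 2-wide
[7] i11  blt  -- no-port BR/BR
[8] i12&i13  beq/add  -- 2-wide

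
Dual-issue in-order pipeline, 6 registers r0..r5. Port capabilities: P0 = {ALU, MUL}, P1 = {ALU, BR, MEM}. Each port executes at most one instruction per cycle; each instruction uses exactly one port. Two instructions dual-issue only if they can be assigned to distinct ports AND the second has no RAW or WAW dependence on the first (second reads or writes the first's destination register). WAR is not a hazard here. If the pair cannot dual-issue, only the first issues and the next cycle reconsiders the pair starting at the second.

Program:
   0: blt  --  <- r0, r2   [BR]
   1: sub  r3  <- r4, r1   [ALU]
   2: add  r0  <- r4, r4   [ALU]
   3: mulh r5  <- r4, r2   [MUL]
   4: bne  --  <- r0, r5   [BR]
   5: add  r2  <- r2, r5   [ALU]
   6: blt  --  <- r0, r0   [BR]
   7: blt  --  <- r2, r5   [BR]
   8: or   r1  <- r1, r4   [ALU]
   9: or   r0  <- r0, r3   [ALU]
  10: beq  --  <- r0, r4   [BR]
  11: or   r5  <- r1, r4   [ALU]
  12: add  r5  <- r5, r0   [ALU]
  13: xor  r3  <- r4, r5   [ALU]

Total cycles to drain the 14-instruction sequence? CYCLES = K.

c0: i0,i1 blt.BR+sub.ALU  2-wide
c1: i2,i3 add.ALU+mulh.MUL  2-wide
c2: i4,i5 bne.BR+add.ALU  2-wide
c3: i6 blt.BR  no-port BR/BR
c4: i7,i8 blt.BR+or.ALU  2-wide
c5: i9 or.ALU  RAW r0
c6: i10,i11 beq.BR+or.ALU  2-wide
c7: i12 add.ALU  RAW r5
c8: i13 xor.ALU  tail

CYCLES = 9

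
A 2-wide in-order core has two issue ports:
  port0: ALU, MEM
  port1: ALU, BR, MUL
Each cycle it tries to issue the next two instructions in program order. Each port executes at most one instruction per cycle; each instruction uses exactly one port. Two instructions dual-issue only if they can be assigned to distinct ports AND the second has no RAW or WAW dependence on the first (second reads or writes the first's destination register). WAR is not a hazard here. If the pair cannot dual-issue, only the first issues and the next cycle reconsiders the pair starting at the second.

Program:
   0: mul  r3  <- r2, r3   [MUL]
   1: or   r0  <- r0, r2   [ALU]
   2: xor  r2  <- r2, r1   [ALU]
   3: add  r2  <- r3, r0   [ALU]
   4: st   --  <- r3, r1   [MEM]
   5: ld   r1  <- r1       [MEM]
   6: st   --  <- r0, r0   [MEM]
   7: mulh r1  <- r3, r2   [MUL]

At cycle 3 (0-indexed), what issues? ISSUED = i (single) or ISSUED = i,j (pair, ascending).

ISSUED = 5

#0 head=0: mul.MUL or.ALU i0/i1 dual
#1 head=2: xor.ALU i2 WAW r2
#2 head=3: add.ALU st.MEM i3/i4 dual
#3 head=5: ld.MEM i5 no-port MEM/MEM
#4 head=6: st.MEM mulh.MUL i6/i7 dual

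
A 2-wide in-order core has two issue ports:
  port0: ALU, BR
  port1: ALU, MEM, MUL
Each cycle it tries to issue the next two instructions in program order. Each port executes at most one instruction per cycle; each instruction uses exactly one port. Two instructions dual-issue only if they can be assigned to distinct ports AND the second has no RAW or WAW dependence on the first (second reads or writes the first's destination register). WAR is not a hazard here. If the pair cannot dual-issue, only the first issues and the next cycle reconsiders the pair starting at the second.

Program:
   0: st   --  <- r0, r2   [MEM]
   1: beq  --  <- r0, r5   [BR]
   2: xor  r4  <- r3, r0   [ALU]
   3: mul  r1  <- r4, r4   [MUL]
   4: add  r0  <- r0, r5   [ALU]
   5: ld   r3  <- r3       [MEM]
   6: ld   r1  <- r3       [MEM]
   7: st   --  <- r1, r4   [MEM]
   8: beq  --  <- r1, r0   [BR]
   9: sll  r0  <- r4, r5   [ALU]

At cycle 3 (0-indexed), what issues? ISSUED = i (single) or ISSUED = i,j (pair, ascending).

ISSUED = 5

0. st.MEM;beq.BR @i0,i1  | 2-wide
1. xor.ALU @i2  | RAW r4
2. mul.MUL;add.ALU @i3,i4  | 2-wide
3. ld.MEM @i5  | no-port MEM/MEM
4. ld.MEM @i6  | no-port MEM/MEM
5. st.MEM;beq.BR @i7,i8  | 2-wide
6. sll.ALU @i9  | tail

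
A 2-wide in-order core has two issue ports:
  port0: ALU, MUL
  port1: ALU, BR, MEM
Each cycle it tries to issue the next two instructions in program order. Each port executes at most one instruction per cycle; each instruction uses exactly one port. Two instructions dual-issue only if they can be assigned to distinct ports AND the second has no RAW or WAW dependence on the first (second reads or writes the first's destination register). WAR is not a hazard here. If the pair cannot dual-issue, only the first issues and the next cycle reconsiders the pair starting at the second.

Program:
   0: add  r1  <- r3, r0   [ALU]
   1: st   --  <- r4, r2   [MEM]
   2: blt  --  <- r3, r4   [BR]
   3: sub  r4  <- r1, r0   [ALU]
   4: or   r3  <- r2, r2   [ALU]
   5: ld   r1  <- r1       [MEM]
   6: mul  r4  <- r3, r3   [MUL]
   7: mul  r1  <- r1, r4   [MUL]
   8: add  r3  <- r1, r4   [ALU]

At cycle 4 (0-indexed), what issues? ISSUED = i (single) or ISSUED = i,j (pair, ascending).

0. add/st @i0/i1  | pair
1. blt/sub @i2/i3  | pair
2. or/ld @i4/i5  | pair
3. mul @i6  | no-port MUL/MUL
4. mul @i7  | RAW r1
5. add @i8  | tail

ISSUED = 7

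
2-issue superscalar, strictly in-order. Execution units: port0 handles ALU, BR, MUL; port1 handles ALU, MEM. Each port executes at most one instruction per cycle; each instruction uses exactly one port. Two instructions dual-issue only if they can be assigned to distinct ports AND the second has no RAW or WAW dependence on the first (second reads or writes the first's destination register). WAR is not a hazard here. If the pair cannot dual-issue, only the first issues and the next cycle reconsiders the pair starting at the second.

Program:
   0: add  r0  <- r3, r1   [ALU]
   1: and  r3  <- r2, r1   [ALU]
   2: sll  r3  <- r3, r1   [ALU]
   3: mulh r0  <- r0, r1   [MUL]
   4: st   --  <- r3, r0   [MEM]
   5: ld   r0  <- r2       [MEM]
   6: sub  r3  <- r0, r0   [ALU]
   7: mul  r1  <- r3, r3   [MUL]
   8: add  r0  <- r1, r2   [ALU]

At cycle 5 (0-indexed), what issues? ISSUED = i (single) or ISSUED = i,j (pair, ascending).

ISSUED = 7

[0] i0&i1  add;and  -- 2-wide
[1] i2&i3  sll;mulh  -- 2-wide
[2] i4  st  -- no-port MEM/MEM
[3] i5  ld  -- RAW r0
[4] i6  sub  -- RAW r3
[5] i7  mul  -- RAW r1
[6] i8  add  -- tail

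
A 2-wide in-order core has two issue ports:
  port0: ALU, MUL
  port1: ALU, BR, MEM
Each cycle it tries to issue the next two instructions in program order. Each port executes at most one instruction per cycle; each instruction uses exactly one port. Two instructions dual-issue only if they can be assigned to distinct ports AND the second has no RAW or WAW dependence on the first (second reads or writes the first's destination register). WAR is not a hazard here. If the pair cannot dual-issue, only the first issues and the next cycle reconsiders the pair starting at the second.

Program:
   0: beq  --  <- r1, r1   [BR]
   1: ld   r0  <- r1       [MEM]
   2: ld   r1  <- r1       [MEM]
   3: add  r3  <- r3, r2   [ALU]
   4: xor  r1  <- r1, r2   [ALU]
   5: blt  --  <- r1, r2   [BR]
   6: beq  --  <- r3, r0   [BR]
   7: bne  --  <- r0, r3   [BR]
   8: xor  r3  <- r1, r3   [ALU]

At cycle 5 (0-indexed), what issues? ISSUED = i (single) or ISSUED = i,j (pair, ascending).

0. beq.BR @i0  | no-port BR/MEM
1. ld.MEM @i1  | no-port MEM/MEM
2. ld.MEM+add.ALU @i2/i3  | 2-wide
3. xor.ALU @i4  | RAW r1
4. blt.BR @i5  | no-port BR/BR
5. beq.BR @i6  | no-port BR/BR
6. bne.BR+xor.ALU @i7/i8  | 2-wide

ISSUED = 6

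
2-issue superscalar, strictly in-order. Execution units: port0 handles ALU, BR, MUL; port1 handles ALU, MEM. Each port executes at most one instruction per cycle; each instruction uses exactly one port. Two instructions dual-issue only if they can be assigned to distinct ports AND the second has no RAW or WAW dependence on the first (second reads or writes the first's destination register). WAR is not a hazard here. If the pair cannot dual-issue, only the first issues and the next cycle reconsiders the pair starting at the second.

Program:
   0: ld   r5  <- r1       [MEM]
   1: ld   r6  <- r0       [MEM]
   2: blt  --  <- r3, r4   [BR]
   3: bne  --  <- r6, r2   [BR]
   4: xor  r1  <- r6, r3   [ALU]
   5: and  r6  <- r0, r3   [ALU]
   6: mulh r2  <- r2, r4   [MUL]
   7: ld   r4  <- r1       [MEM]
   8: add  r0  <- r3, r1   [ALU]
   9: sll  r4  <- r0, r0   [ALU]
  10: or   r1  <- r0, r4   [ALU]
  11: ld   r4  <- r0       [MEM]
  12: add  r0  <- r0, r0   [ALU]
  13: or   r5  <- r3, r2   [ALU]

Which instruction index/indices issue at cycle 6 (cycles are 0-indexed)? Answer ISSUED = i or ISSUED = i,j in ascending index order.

0. ld.MEM @i0  | no-port MEM/MEM
1. ld.MEM;blt.BR @i1,i2  | pair
2. bne.BR;xor.ALU @i3,i4  | pair
3. and.ALU;mulh.MUL @i5,i6  | pair
4. ld.MEM;add.ALU @i7,i8  | pair
5. sll.ALU @i9  | RAW r4
6. or.ALU;ld.MEM @i10,i11  | pair
7. add.ALU;or.ALU @i12,i13  | pair

ISSUED = 10,11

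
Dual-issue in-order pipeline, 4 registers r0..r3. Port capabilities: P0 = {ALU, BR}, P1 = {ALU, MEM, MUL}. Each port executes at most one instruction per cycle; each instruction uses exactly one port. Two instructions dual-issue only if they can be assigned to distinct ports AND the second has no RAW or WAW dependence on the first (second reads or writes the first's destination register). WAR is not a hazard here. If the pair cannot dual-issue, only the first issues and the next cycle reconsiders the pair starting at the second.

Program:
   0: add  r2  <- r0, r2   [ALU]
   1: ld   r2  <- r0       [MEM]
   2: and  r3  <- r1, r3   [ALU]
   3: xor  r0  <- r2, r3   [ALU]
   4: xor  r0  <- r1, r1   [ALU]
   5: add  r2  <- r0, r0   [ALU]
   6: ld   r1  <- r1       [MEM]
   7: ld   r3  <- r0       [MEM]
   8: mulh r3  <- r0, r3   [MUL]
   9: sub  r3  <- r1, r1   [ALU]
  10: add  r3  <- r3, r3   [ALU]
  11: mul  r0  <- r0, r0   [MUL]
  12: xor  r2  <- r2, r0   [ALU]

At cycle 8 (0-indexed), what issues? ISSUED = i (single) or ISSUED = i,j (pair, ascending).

ISSUED = 10,11

c0: i0 add  WAW r2
c1: i1,i2 ld/and  pair
c2: i3 xor  WAW r0
c3: i4 xor  RAW r0
c4: i5,i6 add/ld  pair
c5: i7 ld  no-port MEM/MUL
c6: i8 mulh  WAW r3
c7: i9 sub  RAW+WAW r3
c8: i10,i11 add/mul  pair
c9: i12 xor  tail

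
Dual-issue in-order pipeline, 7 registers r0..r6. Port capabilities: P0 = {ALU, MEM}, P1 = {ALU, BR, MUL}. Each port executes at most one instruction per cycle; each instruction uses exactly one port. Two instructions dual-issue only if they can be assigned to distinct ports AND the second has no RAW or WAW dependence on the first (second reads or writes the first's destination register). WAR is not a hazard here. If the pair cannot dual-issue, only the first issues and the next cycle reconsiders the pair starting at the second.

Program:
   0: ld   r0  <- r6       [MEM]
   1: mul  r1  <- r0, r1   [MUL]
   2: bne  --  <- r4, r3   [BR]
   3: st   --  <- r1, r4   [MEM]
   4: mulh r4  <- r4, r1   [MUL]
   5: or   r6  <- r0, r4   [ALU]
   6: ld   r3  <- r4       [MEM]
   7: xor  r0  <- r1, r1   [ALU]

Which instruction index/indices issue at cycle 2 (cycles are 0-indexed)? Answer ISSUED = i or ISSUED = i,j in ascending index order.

t=0 i0:ld ; RAW r0
t=1 i1:mul ; no-port MUL/BR
t=2 i2+i3:bne/st ; pair
t=3 i4:mulh ; RAW r4
t=4 i5+i6:or/ld ; pair
t=5 i7:xor ; tail

ISSUED = 2,3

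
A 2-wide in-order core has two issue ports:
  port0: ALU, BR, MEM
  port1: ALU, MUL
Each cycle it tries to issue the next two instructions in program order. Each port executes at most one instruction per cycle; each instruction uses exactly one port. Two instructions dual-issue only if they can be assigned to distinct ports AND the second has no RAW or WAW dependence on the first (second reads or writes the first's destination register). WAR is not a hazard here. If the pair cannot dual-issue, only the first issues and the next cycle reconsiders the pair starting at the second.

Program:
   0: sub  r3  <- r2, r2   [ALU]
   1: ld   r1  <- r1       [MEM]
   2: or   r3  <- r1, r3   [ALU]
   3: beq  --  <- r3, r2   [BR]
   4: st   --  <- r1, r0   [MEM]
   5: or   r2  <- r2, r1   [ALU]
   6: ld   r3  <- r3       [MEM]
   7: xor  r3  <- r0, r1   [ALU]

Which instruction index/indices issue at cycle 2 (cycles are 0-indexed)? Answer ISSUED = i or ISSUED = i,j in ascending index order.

#0 head=0: sub+ld i0/i1 pair
#1 head=2: or i2 RAW r3
#2 head=3: beq i3 no-port BR/MEM
#3 head=4: st+or i4/i5 pair
#4 head=6: ld i6 WAW r3
#5 head=7: xor i7 tail

ISSUED = 3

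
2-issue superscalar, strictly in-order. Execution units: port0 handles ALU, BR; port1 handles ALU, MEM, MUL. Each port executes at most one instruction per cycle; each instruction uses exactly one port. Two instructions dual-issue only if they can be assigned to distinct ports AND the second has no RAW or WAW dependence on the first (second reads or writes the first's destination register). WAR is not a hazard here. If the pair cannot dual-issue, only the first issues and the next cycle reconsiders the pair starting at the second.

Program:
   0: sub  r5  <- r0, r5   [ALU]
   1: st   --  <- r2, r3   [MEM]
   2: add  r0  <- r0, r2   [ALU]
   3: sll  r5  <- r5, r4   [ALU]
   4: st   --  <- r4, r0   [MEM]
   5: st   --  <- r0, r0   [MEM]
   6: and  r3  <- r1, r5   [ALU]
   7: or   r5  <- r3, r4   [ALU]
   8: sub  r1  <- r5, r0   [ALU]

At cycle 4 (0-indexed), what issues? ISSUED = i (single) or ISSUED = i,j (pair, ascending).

  cy0 -> i0&i1 (sub.ALU+st.MEM) 2-wide
  cy1 -> i2&i3 (add.ALU+sll.ALU) 2-wide
  cy2 -> i4 (st.MEM) no-port MEM/MEM
  cy3 -> i5&i6 (st.MEM+and.ALU) 2-wide
  cy4 -> i7 (or.ALU) RAW r5
  cy5 -> i8 (sub.ALU) tail

ISSUED = 7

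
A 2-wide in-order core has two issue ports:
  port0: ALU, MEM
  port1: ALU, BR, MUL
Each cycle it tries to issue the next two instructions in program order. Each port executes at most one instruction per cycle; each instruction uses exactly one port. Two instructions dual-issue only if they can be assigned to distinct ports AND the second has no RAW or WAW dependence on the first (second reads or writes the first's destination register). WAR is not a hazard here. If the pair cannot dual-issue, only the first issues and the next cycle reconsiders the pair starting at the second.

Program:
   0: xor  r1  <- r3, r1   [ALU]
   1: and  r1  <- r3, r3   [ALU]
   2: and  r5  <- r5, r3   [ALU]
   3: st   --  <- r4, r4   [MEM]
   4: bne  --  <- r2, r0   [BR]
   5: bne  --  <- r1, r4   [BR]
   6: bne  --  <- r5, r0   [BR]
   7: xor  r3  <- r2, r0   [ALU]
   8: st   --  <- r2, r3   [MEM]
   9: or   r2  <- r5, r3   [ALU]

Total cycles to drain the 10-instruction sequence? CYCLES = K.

#0 head=0: xor i0 WAW r1
#1 head=1: and;and i1,i2 dual
#2 head=3: st;bne i3,i4 dual
#3 head=5: bne i5 no-port BR/BR
#4 head=6: bne;xor i6,i7 dual
#5 head=8: st;or i8,i9 dual

CYCLES = 6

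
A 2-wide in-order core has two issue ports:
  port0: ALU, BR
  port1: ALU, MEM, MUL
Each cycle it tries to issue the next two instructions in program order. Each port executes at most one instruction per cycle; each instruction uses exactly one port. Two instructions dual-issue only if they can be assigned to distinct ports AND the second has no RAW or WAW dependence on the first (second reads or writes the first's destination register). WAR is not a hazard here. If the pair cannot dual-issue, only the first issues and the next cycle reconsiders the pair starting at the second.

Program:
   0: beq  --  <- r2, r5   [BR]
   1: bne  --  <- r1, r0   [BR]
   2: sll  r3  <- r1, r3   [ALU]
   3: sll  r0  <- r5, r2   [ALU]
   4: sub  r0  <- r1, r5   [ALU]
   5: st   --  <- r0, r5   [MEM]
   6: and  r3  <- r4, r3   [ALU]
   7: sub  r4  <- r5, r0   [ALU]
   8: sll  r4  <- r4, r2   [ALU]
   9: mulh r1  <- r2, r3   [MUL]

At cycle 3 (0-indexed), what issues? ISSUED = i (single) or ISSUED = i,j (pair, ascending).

[0] i0  beq.BR  -- no-port BR/BR
[1] i1/i2  bne.BR sll.ALU  -- dual
[2] i3  sll.ALU  -- WAW r0
[3] i4  sub.ALU  -- RAW r0
[4] i5/i6  st.MEM and.ALU  -- dual
[5] i7  sub.ALU  -- RAW+WAW r4
[6] i8/i9  sll.ALU mulh.MUL  -- dual

ISSUED = 4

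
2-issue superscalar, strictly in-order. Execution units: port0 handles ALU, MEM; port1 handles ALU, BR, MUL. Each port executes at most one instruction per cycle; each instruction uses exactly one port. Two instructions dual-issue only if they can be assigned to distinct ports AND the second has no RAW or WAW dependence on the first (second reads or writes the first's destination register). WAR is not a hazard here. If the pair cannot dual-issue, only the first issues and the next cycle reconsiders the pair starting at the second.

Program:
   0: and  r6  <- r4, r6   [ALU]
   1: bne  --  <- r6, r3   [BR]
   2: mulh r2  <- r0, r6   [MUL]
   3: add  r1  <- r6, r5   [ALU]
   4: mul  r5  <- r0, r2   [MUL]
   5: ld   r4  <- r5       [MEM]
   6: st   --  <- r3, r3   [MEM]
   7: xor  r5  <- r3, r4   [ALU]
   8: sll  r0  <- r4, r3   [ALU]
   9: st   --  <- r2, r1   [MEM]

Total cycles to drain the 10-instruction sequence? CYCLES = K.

c0: i0 and.ALU  RAW r6
c1: i1 bne.BR  no-port BR/MUL
c2: i2/i3 mulh.MUL+add.ALU  pair
c3: i4 mul.MUL  RAW r5
c4: i5 ld.MEM  no-port MEM/MEM
c5: i6/i7 st.MEM+xor.ALU  pair
c6: i8/i9 sll.ALU+st.MEM  pair

CYCLES = 7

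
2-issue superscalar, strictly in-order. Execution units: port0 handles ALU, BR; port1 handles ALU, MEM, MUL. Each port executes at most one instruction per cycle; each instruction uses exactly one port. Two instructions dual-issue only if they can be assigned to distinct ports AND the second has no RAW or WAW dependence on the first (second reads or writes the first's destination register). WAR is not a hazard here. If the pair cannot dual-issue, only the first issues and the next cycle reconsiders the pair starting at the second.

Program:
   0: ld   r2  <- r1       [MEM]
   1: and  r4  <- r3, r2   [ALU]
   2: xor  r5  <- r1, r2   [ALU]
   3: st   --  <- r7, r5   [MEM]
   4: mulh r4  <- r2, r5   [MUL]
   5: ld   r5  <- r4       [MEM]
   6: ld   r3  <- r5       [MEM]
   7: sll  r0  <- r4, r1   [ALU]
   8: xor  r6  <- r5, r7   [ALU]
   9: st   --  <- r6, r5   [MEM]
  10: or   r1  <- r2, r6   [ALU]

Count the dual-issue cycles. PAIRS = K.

[0] i0  ld  -- RAW r2
[1] i1&i2  and+xor  -- pair
[2] i3  st  -- no-port MEM/MUL
[3] i4  mulh  -- no-port MUL/MEM
[4] i5  ld  -- no-port MEM/MEM
[5] i6&i7  ld+sll  -- pair
[6] i8  xor  -- RAW r6
[7] i9&i10  st+or  -- pair

PAIRS = 3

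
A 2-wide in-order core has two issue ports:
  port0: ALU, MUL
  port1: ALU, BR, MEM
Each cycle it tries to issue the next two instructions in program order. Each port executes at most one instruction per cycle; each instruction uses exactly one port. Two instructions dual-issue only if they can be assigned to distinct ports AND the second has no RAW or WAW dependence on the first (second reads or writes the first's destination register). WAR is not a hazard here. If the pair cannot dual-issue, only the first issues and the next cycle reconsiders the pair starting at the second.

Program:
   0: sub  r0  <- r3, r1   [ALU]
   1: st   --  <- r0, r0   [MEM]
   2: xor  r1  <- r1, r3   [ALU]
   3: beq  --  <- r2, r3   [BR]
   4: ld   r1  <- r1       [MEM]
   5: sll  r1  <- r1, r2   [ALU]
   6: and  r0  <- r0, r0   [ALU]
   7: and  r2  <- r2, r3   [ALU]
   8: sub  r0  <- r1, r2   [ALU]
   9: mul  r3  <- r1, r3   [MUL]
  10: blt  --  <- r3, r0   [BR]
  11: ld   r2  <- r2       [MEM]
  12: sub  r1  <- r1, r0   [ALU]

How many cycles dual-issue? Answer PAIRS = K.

PAIRS = 4

c0: i0 sub  RAW r0
c1: i1/i2 st xor  dual
c2: i3 beq  no-port BR/MEM
c3: i4 ld  RAW+WAW r1
c4: i5/i6 sll and  dual
c5: i7 and  RAW r2
c6: i8/i9 sub mul  dual
c7: i10 blt  no-port BR/MEM
c8: i11/i12 ld sub  dual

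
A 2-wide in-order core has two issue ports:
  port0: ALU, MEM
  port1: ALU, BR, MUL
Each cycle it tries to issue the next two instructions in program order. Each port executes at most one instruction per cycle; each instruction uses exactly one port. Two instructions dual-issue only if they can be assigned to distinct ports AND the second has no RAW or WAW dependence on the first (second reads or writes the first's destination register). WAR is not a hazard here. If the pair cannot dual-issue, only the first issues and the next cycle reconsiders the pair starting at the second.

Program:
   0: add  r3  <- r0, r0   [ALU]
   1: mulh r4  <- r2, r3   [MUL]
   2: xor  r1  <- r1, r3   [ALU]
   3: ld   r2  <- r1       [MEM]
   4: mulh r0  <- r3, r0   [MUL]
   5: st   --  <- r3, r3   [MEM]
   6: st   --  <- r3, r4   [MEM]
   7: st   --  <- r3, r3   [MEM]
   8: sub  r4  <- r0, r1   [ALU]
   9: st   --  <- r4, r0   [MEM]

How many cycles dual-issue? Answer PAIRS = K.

c0: i0 add.ALU  RAW r3
c1: i1+i2 mulh.MUL/xor.ALU  2-wide
c2: i3+i4 ld.MEM/mulh.MUL  2-wide
c3: i5 st.MEM  no-port MEM/MEM
c4: i6 st.MEM  no-port MEM/MEM
c5: i7+i8 st.MEM/sub.ALU  2-wide
c6: i9 st.MEM  tail

PAIRS = 3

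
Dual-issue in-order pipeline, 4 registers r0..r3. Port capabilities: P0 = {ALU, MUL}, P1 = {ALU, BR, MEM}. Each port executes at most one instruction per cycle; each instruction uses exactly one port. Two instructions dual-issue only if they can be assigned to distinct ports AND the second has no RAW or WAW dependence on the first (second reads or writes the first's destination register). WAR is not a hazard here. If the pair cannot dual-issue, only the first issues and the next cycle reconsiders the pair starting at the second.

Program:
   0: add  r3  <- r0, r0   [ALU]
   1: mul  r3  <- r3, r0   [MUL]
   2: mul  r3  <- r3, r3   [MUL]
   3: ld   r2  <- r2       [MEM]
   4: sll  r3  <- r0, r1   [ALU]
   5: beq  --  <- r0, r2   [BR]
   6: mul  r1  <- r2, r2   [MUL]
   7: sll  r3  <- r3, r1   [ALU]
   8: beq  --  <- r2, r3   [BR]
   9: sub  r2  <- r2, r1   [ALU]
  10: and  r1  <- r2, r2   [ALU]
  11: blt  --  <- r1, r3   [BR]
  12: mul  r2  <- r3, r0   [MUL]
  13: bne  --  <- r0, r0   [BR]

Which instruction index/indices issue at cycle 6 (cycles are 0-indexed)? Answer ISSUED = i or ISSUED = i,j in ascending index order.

ISSUED = 8,9

[0] i0  add.ALU  -- RAW+WAW r3
[1] i1  mul.MUL  -- no-port MUL/MUL
[2] i2,i3  mul.MUL+ld.MEM  -- dual
[3] i4,i5  sll.ALU+beq.BR  -- dual
[4] i6  mul.MUL  -- RAW r1
[5] i7  sll.ALU  -- RAW r3
[6] i8,i9  beq.BR+sub.ALU  -- dual
[7] i10  and.ALU  -- RAW r1
[8] i11,i12  blt.BR+mul.MUL  -- dual
[9] i13  bne.BR  -- tail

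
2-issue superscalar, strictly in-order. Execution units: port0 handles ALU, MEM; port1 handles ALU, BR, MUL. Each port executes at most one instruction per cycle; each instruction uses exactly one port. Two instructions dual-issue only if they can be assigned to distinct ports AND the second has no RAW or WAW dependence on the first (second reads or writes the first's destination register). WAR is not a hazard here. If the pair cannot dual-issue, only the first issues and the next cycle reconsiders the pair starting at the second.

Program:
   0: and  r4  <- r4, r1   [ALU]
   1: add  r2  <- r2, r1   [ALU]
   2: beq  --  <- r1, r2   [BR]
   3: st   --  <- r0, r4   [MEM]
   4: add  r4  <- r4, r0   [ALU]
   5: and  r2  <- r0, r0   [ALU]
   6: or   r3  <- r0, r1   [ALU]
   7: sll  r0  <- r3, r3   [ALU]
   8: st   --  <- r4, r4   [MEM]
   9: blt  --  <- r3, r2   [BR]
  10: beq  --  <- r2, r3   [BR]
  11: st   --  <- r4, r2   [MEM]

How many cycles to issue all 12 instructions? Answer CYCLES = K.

  cy0 -> i0,i1 (and+add) 2-wide
  cy1 -> i2,i3 (beq+st) 2-wide
  cy2 -> i4,i5 (add+and) 2-wide
  cy3 -> i6 (or) RAW r3
  cy4 -> i7,i8 (sll+st) 2-wide
  cy5 -> i9 (blt) no-port BR/BR
  cy6 -> i10,i11 (beq+st) 2-wide

CYCLES = 7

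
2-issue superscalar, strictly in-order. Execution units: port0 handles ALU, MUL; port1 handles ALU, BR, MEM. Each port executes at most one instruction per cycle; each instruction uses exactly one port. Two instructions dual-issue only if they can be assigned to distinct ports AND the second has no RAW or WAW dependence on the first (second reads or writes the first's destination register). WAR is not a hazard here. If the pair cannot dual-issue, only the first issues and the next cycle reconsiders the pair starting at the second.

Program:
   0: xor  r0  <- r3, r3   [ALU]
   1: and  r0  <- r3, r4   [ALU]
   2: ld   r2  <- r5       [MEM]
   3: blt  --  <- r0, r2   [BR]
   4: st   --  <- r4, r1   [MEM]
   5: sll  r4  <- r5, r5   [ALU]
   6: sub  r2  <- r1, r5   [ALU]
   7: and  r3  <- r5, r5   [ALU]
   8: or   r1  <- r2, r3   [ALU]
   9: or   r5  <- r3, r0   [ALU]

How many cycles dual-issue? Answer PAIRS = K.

PAIRS = 4

#0 head=0: xor.ALU i0 WAW r0
#1 head=1: and.ALU+ld.MEM i1,i2 pair
#2 head=3: blt.BR i3 no-port BR/MEM
#3 head=4: st.MEM+sll.ALU i4,i5 pair
#4 head=6: sub.ALU+and.ALU i6,i7 pair
#5 head=8: or.ALU+or.ALU i8,i9 pair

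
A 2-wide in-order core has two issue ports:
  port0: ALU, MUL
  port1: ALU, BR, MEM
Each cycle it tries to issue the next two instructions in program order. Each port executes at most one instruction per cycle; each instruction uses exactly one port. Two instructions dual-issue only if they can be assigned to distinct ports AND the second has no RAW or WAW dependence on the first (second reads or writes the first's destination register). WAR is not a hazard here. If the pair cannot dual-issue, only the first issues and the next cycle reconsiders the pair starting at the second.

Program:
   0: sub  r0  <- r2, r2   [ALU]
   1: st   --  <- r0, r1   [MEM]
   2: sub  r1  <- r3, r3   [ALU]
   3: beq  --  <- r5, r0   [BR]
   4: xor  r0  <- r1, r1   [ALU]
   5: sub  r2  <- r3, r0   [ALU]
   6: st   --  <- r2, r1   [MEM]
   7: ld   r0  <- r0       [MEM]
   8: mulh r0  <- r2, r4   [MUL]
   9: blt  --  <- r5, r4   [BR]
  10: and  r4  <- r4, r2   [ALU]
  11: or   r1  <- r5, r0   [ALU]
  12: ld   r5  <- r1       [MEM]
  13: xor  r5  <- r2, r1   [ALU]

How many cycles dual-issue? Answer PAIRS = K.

PAIRS = 4

  cy0 -> i0 (sub) RAW r0
  cy1 -> i1,i2 (st/sub) 2-wide
  cy2 -> i3,i4 (beq/xor) 2-wide
  cy3 -> i5 (sub) RAW r2
  cy4 -> i6 (st) no-port MEM/MEM
  cy5 -> i7 (ld) WAW r0
  cy6 -> i8,i9 (mulh/blt) 2-wide
  cy7 -> i10,i11 (and/or) 2-wide
  cy8 -> i12 (ld) WAW r5
  cy9 -> i13 (xor) tail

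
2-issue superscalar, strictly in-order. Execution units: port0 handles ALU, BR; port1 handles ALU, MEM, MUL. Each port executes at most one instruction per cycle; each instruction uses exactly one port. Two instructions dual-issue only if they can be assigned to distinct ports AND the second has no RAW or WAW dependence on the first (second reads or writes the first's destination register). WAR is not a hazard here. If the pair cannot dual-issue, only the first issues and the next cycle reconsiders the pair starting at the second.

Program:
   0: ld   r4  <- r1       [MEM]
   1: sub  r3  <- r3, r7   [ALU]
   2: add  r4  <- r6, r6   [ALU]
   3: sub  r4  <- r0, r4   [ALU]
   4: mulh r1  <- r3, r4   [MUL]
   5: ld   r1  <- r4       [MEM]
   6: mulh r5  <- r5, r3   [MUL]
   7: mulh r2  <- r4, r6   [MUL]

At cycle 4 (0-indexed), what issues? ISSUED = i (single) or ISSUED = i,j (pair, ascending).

ISSUED = 5

t=0 i0/i1:ld+sub ; pair
t=1 i2:add ; RAW+WAW r4
t=2 i3:sub ; RAW r4
t=3 i4:mulh ; no-port MUL/MEM
t=4 i5:ld ; no-port MEM/MUL
t=5 i6:mulh ; no-port MUL/MUL
t=6 i7:mulh ; tail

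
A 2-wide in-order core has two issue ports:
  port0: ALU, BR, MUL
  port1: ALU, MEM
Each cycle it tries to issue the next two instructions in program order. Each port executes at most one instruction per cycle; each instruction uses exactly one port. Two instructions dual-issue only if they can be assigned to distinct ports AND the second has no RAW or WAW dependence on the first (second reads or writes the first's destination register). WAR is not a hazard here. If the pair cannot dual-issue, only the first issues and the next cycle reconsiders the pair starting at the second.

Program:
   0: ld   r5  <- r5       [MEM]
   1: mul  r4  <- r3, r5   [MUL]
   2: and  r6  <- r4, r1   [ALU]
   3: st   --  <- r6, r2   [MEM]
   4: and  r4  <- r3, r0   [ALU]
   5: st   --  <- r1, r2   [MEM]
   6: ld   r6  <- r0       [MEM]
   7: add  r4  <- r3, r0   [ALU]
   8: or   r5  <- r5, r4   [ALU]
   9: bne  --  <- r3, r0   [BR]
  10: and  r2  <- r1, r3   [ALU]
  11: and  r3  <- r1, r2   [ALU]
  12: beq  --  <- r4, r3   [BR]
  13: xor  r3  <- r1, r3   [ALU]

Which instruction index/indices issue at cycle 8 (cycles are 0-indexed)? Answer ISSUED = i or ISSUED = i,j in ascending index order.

ISSUED = 11

[0] i0  ld  -- RAW r5
[1] i1  mul  -- RAW r4
[2] i2  and  -- RAW r6
[3] i3+i4  st;and  -- dual
[4] i5  st  -- no-port MEM/MEM
[5] i6+i7  ld;add  -- dual
[6] i8+i9  or;bne  -- dual
[7] i10  and  -- RAW r2
[8] i11  and  -- RAW r3
[9] i12+i13  beq;xor  -- dual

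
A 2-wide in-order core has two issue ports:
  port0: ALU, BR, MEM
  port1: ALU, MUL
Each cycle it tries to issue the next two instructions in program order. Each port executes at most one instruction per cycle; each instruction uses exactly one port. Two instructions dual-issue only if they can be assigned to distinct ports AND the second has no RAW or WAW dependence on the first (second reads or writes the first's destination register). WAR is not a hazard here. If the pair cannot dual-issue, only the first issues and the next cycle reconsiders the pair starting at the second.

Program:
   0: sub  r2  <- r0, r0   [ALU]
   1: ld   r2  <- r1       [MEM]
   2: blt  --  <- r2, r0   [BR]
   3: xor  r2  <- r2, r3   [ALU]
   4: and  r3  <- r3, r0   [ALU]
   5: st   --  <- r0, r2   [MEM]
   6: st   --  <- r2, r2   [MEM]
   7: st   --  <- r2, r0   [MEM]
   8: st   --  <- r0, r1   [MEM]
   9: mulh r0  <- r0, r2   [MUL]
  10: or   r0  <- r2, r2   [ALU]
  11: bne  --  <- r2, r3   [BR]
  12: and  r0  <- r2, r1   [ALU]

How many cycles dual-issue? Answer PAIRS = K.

PAIRS = 4

[0] i0  sub  -- WAW r2
[1] i1  ld  -- no-port MEM/BR
[2] i2+i3  blt/xor  -- pair
[3] i4+i5  and/st  -- pair
[4] i6  st  -- no-port MEM/MEM
[5] i7  st  -- no-port MEM/MEM
[6] i8+i9  st/mulh  -- pair
[7] i10+i11  or/bne  -- pair
[8] i12  and  -- tail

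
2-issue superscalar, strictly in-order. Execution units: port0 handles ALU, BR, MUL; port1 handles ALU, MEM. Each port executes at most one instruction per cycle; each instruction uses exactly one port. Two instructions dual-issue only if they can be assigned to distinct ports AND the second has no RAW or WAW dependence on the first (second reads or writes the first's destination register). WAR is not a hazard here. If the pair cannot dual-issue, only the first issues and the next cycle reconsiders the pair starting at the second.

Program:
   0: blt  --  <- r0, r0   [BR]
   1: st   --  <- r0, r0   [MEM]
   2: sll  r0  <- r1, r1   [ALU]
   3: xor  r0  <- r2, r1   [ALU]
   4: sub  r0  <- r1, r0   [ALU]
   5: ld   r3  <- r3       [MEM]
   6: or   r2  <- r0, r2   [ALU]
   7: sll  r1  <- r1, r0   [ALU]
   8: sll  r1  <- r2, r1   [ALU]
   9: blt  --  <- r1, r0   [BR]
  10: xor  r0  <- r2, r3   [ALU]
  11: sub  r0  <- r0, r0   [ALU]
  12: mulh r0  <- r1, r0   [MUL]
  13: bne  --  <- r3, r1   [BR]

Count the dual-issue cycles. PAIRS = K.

PAIRS = 4

  cy0 -> i0/i1 (blt/st) 2-wide
  cy1 -> i2 (sll) WAW r0
  cy2 -> i3 (xor) RAW+WAW r0
  cy3 -> i4/i5 (sub/ld) 2-wide
  cy4 -> i6/i7 (or/sll) 2-wide
  cy5 -> i8 (sll) RAW r1
  cy6 -> i9/i10 (blt/xor) 2-wide
  cy7 -> i11 (sub) RAW+WAW r0
  cy8 -> i12 (mulh) no-port MUL/BR
  cy9 -> i13 (bne) tail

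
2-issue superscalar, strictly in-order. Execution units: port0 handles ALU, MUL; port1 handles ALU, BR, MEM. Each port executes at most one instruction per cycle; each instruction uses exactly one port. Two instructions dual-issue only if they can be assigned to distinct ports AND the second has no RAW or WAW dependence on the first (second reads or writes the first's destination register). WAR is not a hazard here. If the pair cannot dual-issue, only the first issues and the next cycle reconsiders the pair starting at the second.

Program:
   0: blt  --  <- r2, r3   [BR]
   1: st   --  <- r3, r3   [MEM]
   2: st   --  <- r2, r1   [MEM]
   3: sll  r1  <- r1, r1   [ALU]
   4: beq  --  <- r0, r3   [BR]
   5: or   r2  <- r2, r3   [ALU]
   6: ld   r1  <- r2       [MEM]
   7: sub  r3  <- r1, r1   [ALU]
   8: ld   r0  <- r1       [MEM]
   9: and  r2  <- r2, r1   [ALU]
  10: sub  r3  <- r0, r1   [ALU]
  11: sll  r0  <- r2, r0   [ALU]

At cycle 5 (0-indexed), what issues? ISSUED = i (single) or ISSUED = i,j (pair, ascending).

#0 head=0: blt i0 no-port BR/MEM
#1 head=1: st i1 no-port MEM/MEM
#2 head=2: st/sll i2/i3 dual
#3 head=4: beq/or i4/i5 dual
#4 head=6: ld i6 RAW r1
#5 head=7: sub/ld i7/i8 dual
#6 head=9: and/sub i9/i10 dual
#7 head=11: sll i11 tail

ISSUED = 7,8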